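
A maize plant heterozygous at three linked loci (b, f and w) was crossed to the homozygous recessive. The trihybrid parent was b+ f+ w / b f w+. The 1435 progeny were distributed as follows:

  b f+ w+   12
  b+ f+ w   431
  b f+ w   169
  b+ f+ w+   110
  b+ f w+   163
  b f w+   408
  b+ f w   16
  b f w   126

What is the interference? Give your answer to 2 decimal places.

The two rarest classes, b+ f w and b f+ w+, are the double crossovers. Comparing them with the parentals, only the f allele has switched, so f is the middle locus and the order is b – f – w.
b–f: (332 + 28)/1435 = 0.2509; f–w: (236 + 28)/1435 = 0.1840.
Expected DCO frequency = 0.2509 × 0.1840 ≈ 0.04617; observed = 28/1435 ≈ 0.01951.
Coefficient of coincidence = 0.01951/0.04617 ≈ 0.42; interference = 1 − 0.42 = 0.58.

0.58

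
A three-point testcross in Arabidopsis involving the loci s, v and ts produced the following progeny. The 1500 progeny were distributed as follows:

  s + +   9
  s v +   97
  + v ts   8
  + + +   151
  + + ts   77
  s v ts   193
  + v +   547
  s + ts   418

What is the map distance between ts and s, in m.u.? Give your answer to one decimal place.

The two most frequent reciprocal classes, s + ts and + v +, are the parental types, so the F1 was s + ts / + v +.
The two rarest classes, s + + and + v ts, are the double crossovers. Comparing them with the parentals, only the ts allele has switched, so ts is the middle locus and the order is v – ts – s.
Crossovers in the ts–s interval produce the single-crossover classes + + ts and s v + (77 + 97 = 174) plus the double crossovers (17).
RF(ts–s) = (174 + 17) / 1500 = 191/1500 = 0.1273 → 12.7 m.u.

12.7 m.u.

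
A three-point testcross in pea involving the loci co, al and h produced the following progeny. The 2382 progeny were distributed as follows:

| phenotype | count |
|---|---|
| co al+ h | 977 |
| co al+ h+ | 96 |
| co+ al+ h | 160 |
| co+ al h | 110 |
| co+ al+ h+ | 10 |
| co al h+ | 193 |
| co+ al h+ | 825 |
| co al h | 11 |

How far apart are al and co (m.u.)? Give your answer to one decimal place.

The two most frequent reciprocal classes, co al+ h and co+ al h+, are the parental types, so the F1 was co al+ h / co+ al h+.
The two rarest classes, co al h and co+ al+ h+, are the double crossovers. Comparing them with the parentals, only the al allele has switched, so al is the middle locus and the order is h – al – co.
Crossovers in the al–co interval produce the single-crossover classes co+ al+ h and co al h+ (160 + 193 = 353) plus the double crossovers (21).
RF(al–co) = (353 + 21) / 2382 = 374/2382 = 0.1570 → 15.7 m.u.

15.7 m.u.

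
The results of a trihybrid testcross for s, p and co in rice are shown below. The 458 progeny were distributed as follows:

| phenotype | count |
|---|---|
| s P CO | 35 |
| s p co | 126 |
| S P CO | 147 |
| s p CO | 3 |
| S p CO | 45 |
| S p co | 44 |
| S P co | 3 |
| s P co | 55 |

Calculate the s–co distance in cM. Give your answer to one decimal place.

18.6 cM

The two most frequent reciprocal classes, S P CO and s p co, are the parental types, so the F1 was S P CO / s p co.
The two rarest classes, S P co and s p CO, are the double crossovers. Comparing them with the parentals, only the co allele has switched, so co is the middle locus and the order is p – co – s.
Crossovers in the co–s interval produce the single-crossover classes s P CO and S p co (35 + 44 = 79) plus the double crossovers (6).
RF(co–s) = (79 + 6) / 458 = 85/458 = 0.1856 → 18.6 cM.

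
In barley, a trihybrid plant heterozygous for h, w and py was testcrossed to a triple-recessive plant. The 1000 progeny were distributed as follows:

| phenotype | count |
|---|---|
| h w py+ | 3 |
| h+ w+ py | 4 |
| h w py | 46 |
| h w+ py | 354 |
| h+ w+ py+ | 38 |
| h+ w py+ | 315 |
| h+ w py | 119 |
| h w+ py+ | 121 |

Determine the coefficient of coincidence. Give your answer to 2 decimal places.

0.31

The two most frequent reciprocal classes, h w+ py and h+ w py+, are the parental types, so the F1 was h w+ py / h+ w py+.
The two rarest classes, h+ w+ py and h w py+, are the double crossovers. Comparing them with the parentals, only the h allele has switched, so h is the middle locus and the order is py – h – w.
py–h: (240 + 7)/1000 = 0.2470; h–w: (84 + 7)/1000 = 0.0910.
Expected DCO frequency = 0.2470 × 0.0910 ≈ 0.02248; observed = 7/1000 ≈ 0.00700.
Coefficient of coincidence = 0.00700/0.02248 ≈ 0.31.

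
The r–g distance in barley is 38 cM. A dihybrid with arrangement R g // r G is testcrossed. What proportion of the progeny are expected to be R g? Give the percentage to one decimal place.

31.0%

A map distance of 38 cM corresponds to a recombination frequency of 0.380.
The F1 is R g / r G, so R g is a parental gamete class with expected frequency (1 − r)/2 = 0.620/2 = 0.3100.
That is 0.3100 = 31.0% of the progeny.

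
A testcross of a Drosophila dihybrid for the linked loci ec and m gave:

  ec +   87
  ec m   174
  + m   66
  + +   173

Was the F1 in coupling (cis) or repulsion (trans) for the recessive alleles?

The two most frequent classes are + + (173) and ec m (174); these are the parental (non-recombinant) types.
So the F1 carried + + on one chromosome and ec m on the other — the recessive alleles are on the same chromosome (cis / coupling).

cis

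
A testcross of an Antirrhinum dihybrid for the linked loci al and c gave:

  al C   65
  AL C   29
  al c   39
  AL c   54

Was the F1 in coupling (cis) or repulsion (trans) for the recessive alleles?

trans

The two most frequent classes are AL c (54) and al C (65); these are the parental (non-recombinant) types.
So the F1 carried AL c on one chromosome and al C on the other — the recessive alleles are on opposite chromosomes (trans / repulsion).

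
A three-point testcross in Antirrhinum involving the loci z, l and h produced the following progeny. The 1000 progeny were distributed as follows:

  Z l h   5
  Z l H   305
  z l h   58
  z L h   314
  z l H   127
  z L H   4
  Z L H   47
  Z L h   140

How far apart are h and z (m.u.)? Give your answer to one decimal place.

27.6 m.u.

The two most frequent reciprocal classes, z L h and Z l H, are the parental types, so the F1 was z L h / Z l H.
The two rarest classes, z L H and Z l h, are the double crossovers. Comparing them with the parentals, only the h allele has switched, so h is the middle locus and the order is l – h – z.
Crossovers in the h–z interval produce the single-crossover classes Z L h and z l H (140 + 127 = 267) plus the double crossovers (9).
RF(h–z) = (267 + 9) / 1000 = 276/1000 = 0.2760 → 27.6 m.u.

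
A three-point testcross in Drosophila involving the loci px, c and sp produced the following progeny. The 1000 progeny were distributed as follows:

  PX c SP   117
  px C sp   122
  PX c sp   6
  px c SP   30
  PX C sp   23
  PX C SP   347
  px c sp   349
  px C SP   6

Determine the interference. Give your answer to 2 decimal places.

0.26

The two most frequent reciprocal classes, PX C SP and px c sp, are the parental types, so the F1 was PX C SP / px c sp.
The two rarest classes, px C SP and PX c sp, are the double crossovers. Comparing them with the parentals, only the px allele has switched, so px is the middle locus and the order is sp – px – c.
sp–px: (53 + 12)/1000 = 0.0650; px–c: (239 + 12)/1000 = 0.2510.
Expected DCO frequency = 0.0650 × 0.2510 ≈ 0.01631; observed = 12/1000 ≈ 0.01200.
Coefficient of coincidence = 0.01200/0.01631 ≈ 0.74; interference = 1 − 0.74 = 0.26.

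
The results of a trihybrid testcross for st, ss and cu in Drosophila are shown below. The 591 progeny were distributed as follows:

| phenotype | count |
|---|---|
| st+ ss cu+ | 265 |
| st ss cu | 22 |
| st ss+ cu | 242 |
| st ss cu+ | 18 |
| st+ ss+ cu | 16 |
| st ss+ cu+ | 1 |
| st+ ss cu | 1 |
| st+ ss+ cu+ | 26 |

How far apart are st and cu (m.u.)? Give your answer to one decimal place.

The two most frequent reciprocal classes, st+ ss cu+ and st ss+ cu, are the parental types, so the F1 was st+ ss cu+ / st ss+ cu.
The two rarest classes, st+ ss cu and st ss+ cu+, are the double crossovers. Comparing them with the parentals, only the cu allele has switched, so cu is the middle locus and the order is st – cu – ss.
Crossovers in the st–cu interval produce the single-crossover classes st ss cu+ and st+ ss+ cu (18 + 16 = 34) plus the double crossovers (2).
RF(st–cu) = (34 + 2) / 591 = 36/591 = 0.0609 → 6.1 m.u.

6.1 m.u.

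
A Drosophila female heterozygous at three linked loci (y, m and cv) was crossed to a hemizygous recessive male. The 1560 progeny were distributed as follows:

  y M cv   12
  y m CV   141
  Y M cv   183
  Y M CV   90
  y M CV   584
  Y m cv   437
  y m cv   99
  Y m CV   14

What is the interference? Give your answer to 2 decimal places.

0.46

The two most frequent reciprocal classes, y M CV and Y m cv, are the parental types, so the F1 was y M CV / Y m cv.
The two rarest classes, y M cv and Y m CV, are the double crossovers. Comparing them with the parentals, only the cv allele has switched, so cv is the middle locus and the order is m – cv – y.
m–cv: (324 + 26)/1560 = 0.2244; cv–y: (189 + 26)/1560 = 0.1378.
Expected DCO frequency = 0.2244 × 0.1378 ≈ 0.03092; observed = 26/1560 ≈ 0.01667.
Coefficient of coincidence = 0.01667/0.03092 ≈ 0.54; interference = 1 − 0.54 = 0.46.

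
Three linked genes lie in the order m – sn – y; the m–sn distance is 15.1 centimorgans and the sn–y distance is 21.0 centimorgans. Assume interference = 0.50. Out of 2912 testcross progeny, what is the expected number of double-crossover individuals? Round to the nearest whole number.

Map distances give recombination frequencies of 0.151 and 0.210 for the two intervals.
With interference 0.50 (so coincidence = 0.50), expected double-crossover frequency = 0.151 × 0.210 × 0.50 = 0.01585.
Expected number = 0.01585 × 2912 = 46.17 ≈ 46.

46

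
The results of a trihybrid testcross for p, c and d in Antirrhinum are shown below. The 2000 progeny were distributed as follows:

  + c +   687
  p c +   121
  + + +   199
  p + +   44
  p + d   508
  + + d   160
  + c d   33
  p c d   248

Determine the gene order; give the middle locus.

The two most frequent reciprocal classes, + c + and p + d, are the parental types, so the F1 was + c + / p + d.
The two rarest classes, + c d and p + +, are the double crossovers. Comparing them with the parentals, only the d allele has switched, so d is the middle locus and the order is p – d – c.

d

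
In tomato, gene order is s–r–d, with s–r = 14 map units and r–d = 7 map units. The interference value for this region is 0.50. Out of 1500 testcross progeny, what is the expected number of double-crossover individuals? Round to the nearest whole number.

Map distances give recombination frequencies of 0.140 and 0.070 for the two intervals.
With interference 0.50 (so coincidence = 0.50), expected double-crossover frequency = 0.140 × 0.070 × 0.50 = 0.00490.
Expected number = 0.00490 × 1500 = 7.35 ≈ 7.

7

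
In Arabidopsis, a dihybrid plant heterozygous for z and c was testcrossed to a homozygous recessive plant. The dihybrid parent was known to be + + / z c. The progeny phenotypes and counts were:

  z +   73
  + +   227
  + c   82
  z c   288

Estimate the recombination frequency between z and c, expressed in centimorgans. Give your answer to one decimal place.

23.1 centimorgans

The recombinant classes are + c and z +: 82 + 73 = 155.
Recombination frequency = 155/670 = 0.2313 ≈ 23.1%, i.e. 23.1 centimorgans.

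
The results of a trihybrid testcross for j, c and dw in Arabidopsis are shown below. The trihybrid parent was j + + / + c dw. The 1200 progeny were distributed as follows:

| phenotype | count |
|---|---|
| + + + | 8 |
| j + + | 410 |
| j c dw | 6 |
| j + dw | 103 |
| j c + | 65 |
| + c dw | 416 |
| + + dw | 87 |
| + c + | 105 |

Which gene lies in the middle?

The two rarest classes, + + + and j c dw, are the double crossovers. Comparing them with the parentals, only the j allele has switched, so j is the middle locus and the order is dw – j – c.

j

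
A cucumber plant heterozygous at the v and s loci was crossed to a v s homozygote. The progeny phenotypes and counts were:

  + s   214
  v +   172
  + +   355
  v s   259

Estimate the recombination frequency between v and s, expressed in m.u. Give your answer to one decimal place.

The two most frequent classes, + + (355) and v s (259), are the parental types, so the F1 was + + / v s.
The recombinant classes are + s and v +: 214 + 172 = 386.
Recombination frequency = 386/1000 = 0.3860 ≈ 38.6%, i.e. 38.6 m.u.

38.6 m.u.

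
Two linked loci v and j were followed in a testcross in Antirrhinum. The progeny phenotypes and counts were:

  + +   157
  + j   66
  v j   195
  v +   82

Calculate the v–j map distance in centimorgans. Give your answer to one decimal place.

The two most frequent classes, + + (157) and v j (195), are the parental types, so the F1 was + + / v j.
The recombinant classes are + j and v +: 66 + 82 = 148.
Recombination frequency = 148/500 = 0.2960 ≈ 29.6%, i.e. 29.6 centimorgans.

29.6 centimorgans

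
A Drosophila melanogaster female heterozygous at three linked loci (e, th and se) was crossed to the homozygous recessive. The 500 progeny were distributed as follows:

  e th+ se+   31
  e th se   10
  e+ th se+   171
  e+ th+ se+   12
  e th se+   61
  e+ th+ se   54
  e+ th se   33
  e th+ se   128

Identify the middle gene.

th

The two most frequent reciprocal classes, e+ th se+ and e th+ se, are the parental types, so the F1 was e+ th se+ / e th+ se.
The two rarest classes, e+ th+ se+ and e th se, are the double crossovers. Comparing them with the parentals, only the th allele has switched, so th is the middle locus and the order is e – th – se.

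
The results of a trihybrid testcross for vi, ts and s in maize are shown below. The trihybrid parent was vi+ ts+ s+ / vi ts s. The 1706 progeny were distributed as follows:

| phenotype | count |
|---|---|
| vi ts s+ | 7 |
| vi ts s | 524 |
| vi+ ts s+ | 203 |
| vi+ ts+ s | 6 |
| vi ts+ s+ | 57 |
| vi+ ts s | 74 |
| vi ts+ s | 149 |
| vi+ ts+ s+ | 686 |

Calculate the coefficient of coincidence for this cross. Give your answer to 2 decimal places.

0.42

The two rarest classes, vi+ ts+ s and vi ts s+, are the double crossovers. Comparing them with the parentals, only the s allele has switched, so s is the middle locus and the order is vi – s – ts.
vi–s: (131 + 13)/1706 = 0.0844; s–ts: (352 + 13)/1706 = 0.2140.
Expected DCO frequency = 0.0844 × 0.2140 ≈ 0.01806; observed = 13/1706 ≈ 0.00762.
Coefficient of coincidence = 0.00762/0.01806 ≈ 0.42.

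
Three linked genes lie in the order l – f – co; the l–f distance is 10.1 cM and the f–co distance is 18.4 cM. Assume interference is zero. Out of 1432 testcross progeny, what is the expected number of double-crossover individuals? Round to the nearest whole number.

27

Map distances give recombination frequencies of 0.101 and 0.184 for the two intervals.
With no interference, expected double-crossover frequency = 0.101 × 0.184 = 0.01858.
Expected number = 0.01858 × 1432 = 26.61 ≈ 27.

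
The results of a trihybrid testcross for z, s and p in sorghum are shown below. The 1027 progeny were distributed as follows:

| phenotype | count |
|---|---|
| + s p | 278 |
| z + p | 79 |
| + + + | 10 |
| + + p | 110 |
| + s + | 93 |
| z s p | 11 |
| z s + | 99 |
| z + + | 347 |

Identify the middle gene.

z

The two most frequent reciprocal classes, z + + and + s p, are the parental types, so the F1 was z + + / + s p.
The two rarest classes, + + + and z s p, are the double crossovers. Comparing them with the parentals, only the z allele has switched, so z is the middle locus and the order is s – z – p.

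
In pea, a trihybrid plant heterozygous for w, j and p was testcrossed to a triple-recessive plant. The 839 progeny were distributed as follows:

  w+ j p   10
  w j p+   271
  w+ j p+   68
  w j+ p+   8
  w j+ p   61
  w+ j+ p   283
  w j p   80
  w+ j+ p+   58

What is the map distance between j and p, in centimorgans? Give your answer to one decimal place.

The two most frequent reciprocal classes, w+ j+ p and w j p+, are the parental types, so the F1 was w+ j+ p / w j p+.
The two rarest classes, w+ j p and w j+ p+, are the double crossovers. Comparing them with the parentals, only the j allele has switched, so j is the middle locus and the order is w – j – p.
Crossovers in the j–p interval produce the single-crossover classes w+ j+ p+ and w j p (58 + 80 = 138) plus the double crossovers (18).
RF(j–p) = (138 + 18) / 839 = 156/839 = 0.1859 → 18.6 centimorgans.

18.6 centimorgans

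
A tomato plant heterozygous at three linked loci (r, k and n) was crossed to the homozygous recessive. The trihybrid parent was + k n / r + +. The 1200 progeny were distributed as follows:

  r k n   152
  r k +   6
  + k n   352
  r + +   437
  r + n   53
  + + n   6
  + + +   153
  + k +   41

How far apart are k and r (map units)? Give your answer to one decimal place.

26.4 map units

The two rarest classes, + + n and r k +, are the double crossovers. Comparing them with the parentals, only the k allele has switched, so k is the middle locus and the order is r – k – n.
Crossovers in the r–k interval produce the single-crossover classes r k n and + + + (152 + 153 = 305) plus the double crossovers (12).
RF(r–k) = (305 + 12) / 1200 = 317/1200 = 0.2642 → 26.4 map units.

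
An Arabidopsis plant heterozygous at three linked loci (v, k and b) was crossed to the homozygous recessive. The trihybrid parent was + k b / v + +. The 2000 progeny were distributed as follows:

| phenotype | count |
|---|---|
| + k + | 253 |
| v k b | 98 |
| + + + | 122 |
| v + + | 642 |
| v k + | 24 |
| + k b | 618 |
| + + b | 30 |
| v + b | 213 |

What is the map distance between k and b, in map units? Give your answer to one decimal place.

26.0 map units

The two rarest classes, + + b and v k +, are the double crossovers. Comparing them with the parentals, only the k allele has switched, so k is the middle locus and the order is v – k – b.
Crossovers in the k–b interval produce the single-crossover classes + k + and v + b (253 + 213 = 466) plus the double crossovers (54).
RF(k–b) = (466 + 54) / 2000 = 520/2000 = 0.2600 → 26.0 map units.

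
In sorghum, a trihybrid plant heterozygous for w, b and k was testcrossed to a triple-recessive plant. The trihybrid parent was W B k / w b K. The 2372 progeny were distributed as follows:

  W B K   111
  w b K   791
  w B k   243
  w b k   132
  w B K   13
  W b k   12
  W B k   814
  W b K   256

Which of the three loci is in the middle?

The two rarest classes, W b k and w B K, are the double crossovers. Comparing them with the parentals, only the b allele has switched, so b is the middle locus and the order is k – b – w.

b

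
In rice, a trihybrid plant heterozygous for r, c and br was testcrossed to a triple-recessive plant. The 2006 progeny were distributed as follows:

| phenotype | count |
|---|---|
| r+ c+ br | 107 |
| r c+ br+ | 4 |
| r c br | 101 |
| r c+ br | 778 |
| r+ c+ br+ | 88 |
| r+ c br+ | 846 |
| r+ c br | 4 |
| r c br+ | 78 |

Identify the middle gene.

The two most frequent reciprocal classes, r+ c br+ and r c+ br, are the parental types, so the F1 was r+ c br+ / r c+ br.
The two rarest classes, r+ c br and r c+ br+, are the double crossovers. Comparing them with the parentals, only the br allele has switched, so br is the middle locus and the order is r – br – c.

br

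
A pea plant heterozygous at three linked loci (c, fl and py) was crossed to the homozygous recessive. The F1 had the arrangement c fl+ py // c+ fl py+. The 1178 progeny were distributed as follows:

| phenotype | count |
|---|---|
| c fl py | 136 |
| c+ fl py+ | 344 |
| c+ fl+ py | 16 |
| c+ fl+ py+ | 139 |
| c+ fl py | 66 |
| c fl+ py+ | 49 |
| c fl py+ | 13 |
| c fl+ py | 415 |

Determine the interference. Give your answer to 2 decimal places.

The two rarest classes, c+ fl+ py and c fl py+, are the double crossovers. Comparing them with the parentals, only the c allele has switched, so c is the middle locus and the order is py – c – fl.
py–c: (115 + 29)/1178 = 0.1222; c–fl: (275 + 29)/1178 = 0.2581.
Expected DCO frequency = 0.1222 × 0.2581 ≈ 0.03154; observed = 29/1178 ≈ 0.02462.
Coefficient of coincidence = 0.02462/0.03154 ≈ 0.78; interference = 1 − 0.78 = 0.22.

0.22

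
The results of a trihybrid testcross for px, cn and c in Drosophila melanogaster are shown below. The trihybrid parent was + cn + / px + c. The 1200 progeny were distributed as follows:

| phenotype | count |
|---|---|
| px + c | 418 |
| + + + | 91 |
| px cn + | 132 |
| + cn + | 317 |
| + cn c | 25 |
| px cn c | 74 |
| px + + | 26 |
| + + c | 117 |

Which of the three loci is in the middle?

c

The two rarest classes, + cn c and px + +, are the double crossovers. Comparing them with the parentals, only the c allele has switched, so c is the middle locus and the order is px – c – cn.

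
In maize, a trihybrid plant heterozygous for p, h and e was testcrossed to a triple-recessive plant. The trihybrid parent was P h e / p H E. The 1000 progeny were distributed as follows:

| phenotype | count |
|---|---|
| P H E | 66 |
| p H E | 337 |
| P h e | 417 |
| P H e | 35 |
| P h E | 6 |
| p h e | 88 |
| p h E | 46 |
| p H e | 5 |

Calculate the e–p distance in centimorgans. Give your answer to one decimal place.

16.5 centimorgans

The two rarest classes, P h E and p H e, are the double crossovers. Comparing them with the parentals, only the e allele has switched, so e is the middle locus and the order is h – e – p.
Crossovers in the e–p interval produce the single-crossover classes p h e and P H E (88 + 66 = 154) plus the double crossovers (11).
RF(e–p) = (154 + 11) / 1000 = 165/1000 = 0.1650 → 16.5 centimorgans.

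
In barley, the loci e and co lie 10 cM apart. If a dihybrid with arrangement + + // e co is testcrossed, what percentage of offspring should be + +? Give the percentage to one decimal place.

45.0%

A map distance of 10 cM corresponds to a recombination frequency of 0.100.
The F1 is + + / e co, so + + is a parental gamete class with expected frequency (1 − r)/2 = 0.900/2 = 0.4500.
That is 0.4500 = 45.0% of the progeny.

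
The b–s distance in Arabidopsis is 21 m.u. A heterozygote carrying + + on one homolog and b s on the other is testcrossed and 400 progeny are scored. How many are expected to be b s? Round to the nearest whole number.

158

A map distance of 21 m.u. corresponds to a recombination frequency of 0.210.
The F1 is + + / b s, so b s is a parental gamete class with expected frequency (1 − r)/2 = 0.790/2 = 0.3950.
Expected number = 0.3950 × 400 = 158.00 ≈ 158.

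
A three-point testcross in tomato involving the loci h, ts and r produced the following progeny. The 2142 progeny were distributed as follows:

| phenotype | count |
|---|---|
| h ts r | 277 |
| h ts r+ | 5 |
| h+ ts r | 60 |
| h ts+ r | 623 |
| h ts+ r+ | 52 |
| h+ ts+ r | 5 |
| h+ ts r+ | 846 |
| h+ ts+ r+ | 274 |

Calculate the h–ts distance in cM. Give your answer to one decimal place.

The two most frequent reciprocal classes, h ts+ r and h+ ts r+, are the parental types, so the F1 was h ts+ r / h+ ts r+.
The two rarest classes, h+ ts+ r and h ts r+, are the double crossovers. Comparing them with the parentals, only the h allele has switched, so h is the middle locus and the order is ts – h – r.
Crossovers in the ts–h interval produce the single-crossover classes h ts r and h+ ts+ r+ (277 + 274 = 551) plus the double crossovers (10).
RF(ts–h) = (551 + 10) / 2142 = 561/2142 = 0.2619 → 26.2 cM.

26.2 cM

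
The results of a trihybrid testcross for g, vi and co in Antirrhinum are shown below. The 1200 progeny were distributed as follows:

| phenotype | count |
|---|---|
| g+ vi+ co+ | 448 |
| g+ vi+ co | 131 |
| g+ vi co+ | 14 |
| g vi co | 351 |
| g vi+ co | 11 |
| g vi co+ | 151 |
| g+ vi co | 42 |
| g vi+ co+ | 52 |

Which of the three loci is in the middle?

vi

The two most frequent reciprocal classes, g vi co and g+ vi+ co+, are the parental types, so the F1 was g vi co / g+ vi+ co+.
The two rarest classes, g vi+ co and g+ vi co+, are the double crossovers. Comparing them with the parentals, only the vi allele has switched, so vi is the middle locus and the order is co – vi – g.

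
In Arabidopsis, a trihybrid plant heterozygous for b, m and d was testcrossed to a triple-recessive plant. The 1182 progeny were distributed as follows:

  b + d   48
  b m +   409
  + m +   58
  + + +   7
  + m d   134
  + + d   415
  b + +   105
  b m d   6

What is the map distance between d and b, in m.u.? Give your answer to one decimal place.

The two most frequent reciprocal classes, + + d and b m +, are the parental types, so the F1 was + + d / b m +.
The two rarest classes, + + + and b m d, are the double crossovers. Comparing them with the parentals, only the d allele has switched, so d is the middle locus and the order is b – d – m.
Crossovers in the b–d interval produce the single-crossover classes b + d and + m + (48 + 58 = 106) plus the double crossovers (13).
RF(b–d) = (106 + 13) / 1182 = 119/1182 = 0.1007 → 10.1 m.u.

10.1 m.u.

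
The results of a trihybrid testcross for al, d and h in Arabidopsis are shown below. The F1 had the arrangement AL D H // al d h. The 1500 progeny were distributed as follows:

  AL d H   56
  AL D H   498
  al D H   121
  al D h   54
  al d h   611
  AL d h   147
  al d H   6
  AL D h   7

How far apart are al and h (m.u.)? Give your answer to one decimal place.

18.7 m.u.

The two rarest classes, AL D h and al d H, are the double crossovers. Comparing them with the parentals, only the h allele has switched, so h is the middle locus and the order is d – h – al.
Crossovers in the h–al interval produce the single-crossover classes al D H and AL d h (121 + 147 = 268) plus the double crossovers (13).
RF(h–al) = (268 + 13) / 1500 = 281/1500 = 0.1873 → 18.7 m.u.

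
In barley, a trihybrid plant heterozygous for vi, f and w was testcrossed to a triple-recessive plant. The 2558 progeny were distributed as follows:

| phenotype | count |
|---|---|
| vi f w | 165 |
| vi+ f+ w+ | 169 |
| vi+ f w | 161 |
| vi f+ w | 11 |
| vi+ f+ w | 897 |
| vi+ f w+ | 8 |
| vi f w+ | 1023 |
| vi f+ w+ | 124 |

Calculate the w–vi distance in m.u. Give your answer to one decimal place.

13.8 m.u.

The two most frequent reciprocal classes, vi f w+ and vi+ f+ w, are the parental types, so the F1 was vi f w+ / vi+ f+ w.
The two rarest classes, vi+ f w+ and vi f+ w, are the double crossovers. Comparing them with the parentals, only the vi allele has switched, so vi is the middle locus and the order is w – vi – f.
Crossovers in the w–vi interval produce the single-crossover classes vi f w and vi+ f+ w+ (165 + 169 = 334) plus the double crossovers (19).
RF(w–vi) = (334 + 19) / 2558 = 353/2558 = 0.1380 → 13.8 m.u.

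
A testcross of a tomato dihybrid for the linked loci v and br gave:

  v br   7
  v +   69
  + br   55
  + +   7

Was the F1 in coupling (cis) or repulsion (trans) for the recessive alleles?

trans

The two most frequent classes are + br (55) and v + (69); these are the parental (non-recombinant) types.
So the F1 carried + br on one chromosome and v + on the other — the recessive alleles are on opposite chromosomes (trans / repulsion).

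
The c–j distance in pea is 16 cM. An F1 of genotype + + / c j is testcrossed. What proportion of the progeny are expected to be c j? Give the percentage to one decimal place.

A map distance of 16 cM corresponds to a recombination frequency of 0.160.
The F1 is + + / c j, so c j is a parental gamete class with expected frequency (1 − r)/2 = 0.840/2 = 0.4200.
That is 0.4200 = 42.0% of the progeny.

42.0%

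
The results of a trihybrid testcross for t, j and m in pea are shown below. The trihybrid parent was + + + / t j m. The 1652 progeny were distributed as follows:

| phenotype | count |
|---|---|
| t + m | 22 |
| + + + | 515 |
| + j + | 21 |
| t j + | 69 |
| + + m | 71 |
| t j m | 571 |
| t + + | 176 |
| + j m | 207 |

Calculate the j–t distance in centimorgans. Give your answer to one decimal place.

The two rarest classes, + j + and t + m, are the double crossovers. Comparing them with the parentals, only the j allele has switched, so j is the middle locus and the order is t – j – m.
Crossovers in the t–j interval produce the single-crossover classes t + + and + j m (176 + 207 = 383) plus the double crossovers (43).
RF(t–j) = (383 + 43) / 1652 = 426/1652 = 0.2579 → 25.8 centimorgans.

25.8 centimorgans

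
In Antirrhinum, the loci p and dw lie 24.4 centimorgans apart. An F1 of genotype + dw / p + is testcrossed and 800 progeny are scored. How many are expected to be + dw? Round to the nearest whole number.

A map distance of 24.4 centimorgans corresponds to a recombination frequency of 0.244.
The F1 is + dw / p +, so + dw is a parental gamete class with expected frequency (1 − r)/2 = 0.756/2 = 0.3780.
Expected number = 0.3780 × 800 = 302.40 ≈ 302.

302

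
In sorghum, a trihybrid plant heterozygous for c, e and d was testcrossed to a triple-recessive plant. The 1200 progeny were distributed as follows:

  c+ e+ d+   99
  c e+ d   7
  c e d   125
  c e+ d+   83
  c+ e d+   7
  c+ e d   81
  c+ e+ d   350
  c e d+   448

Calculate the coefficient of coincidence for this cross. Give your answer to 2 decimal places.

The two most frequent reciprocal classes, c+ e+ d and c e d+, are the parental types, so the F1 was c+ e+ d / c e d+.
The two rarest classes, c e+ d and c+ e d+, are the double crossovers. Comparing them with the parentals, only the c allele has switched, so c is the middle locus and the order is d – c – e.
d–c: (224 + 14)/1200 = 0.1983; c–e: (164 + 14)/1200 = 0.1483.
Expected DCO frequency = 0.1983 × 0.1483 ≈ 0.02941; observed = 14/1200 ≈ 0.01167.
Coefficient of coincidence = 0.01167/0.02941 ≈ 0.40.

0.40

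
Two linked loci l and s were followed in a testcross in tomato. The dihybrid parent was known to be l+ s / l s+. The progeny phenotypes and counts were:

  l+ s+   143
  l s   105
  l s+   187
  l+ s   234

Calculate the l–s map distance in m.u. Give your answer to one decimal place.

37.1 m.u.

The recombinant classes are l+ s+ and l s: 143 + 105 = 248.
Recombination frequency = 248/669 = 0.3707 ≈ 37.1%, i.e. 37.1 m.u.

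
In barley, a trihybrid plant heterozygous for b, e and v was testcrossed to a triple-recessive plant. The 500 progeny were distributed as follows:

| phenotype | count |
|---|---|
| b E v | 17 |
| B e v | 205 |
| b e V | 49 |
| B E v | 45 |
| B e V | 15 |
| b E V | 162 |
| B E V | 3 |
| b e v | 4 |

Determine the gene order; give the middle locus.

b

The two most frequent reciprocal classes, B e v and b E V, are the parental types, so the F1 was B e v / b E V.
The two rarest classes, b e v and B E V, are the double crossovers. Comparing them with the parentals, only the b allele has switched, so b is the middle locus and the order is e – b – v.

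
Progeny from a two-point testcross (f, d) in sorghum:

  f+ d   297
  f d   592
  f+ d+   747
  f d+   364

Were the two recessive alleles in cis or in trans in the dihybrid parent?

The two most frequent classes are f+ d+ (747) and f d (592); these are the parental (non-recombinant) types.
So the F1 carried f+ d+ on one chromosome and f d on the other — the recessive alleles are on the same chromosome (cis / coupling).

cis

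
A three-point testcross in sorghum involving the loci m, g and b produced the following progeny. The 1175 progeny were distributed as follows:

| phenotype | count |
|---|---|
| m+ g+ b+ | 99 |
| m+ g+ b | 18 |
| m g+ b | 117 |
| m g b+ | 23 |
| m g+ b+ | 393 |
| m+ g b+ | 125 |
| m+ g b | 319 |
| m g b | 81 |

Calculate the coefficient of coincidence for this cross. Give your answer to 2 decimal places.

The two most frequent reciprocal classes, m g+ b+ and m+ g b, are the parental types, so the F1 was m g+ b+ / m+ g b.
The two rarest classes, m g b+ and m+ g+ b, are the double crossovers. Comparing them with the parentals, only the g allele has switched, so g is the middle locus and the order is b – g – m.
b–g: (242 + 41)/1175 = 0.2409; g–m: (180 + 41)/1175 = 0.1881.
Expected DCO frequency = 0.2409 × 0.1881 ≈ 0.04531; observed = 41/1175 ≈ 0.03489.
Coefficient of coincidence = 0.03489/0.04531 ≈ 0.77.

0.77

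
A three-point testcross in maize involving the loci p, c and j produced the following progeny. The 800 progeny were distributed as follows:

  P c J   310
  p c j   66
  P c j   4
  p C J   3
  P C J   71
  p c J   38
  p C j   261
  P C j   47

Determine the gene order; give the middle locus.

j

The two most frequent reciprocal classes, P c J and p C j, are the parental types, so the F1 was P c J / p C j.
The two rarest classes, P c j and p C J, are the double crossovers. Comparing them with the parentals, only the j allele has switched, so j is the middle locus and the order is c – j – p.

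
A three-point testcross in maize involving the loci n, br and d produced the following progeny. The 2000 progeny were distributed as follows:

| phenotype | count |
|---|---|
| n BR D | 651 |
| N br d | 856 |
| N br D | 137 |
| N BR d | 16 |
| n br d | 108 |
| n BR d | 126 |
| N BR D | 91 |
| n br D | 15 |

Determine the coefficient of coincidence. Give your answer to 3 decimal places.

The two most frequent reciprocal classes, N br d and n BR D, are the parental types, so the F1 was N br d / n BR D.
The two rarest classes, N BR d and n br D, are the double crossovers. Comparing them with the parentals, only the br allele has switched, so br is the middle locus and the order is d – br – n.
d–br: (263 + 31)/2000 = 0.1470; br–n: (199 + 31)/2000 = 0.1150.
Expected DCO frequency = 0.1470 × 0.1150 ≈ 0.01690; observed = 31/2000 ≈ 0.01550.
Coefficient of coincidence = 0.01550/0.01690 ≈ 0.917.

0.917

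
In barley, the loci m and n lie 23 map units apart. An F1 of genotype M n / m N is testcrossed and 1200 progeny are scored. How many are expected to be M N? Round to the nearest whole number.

138

A map distance of 23 map units corresponds to a recombination frequency of 0.230.
The F1 is M n / m N, so M N is a recombinant gamete class with expected frequency r/2 = 0.230/2 = 0.1150.
Expected number = 0.1150 × 1200 = 138.00 ≈ 138.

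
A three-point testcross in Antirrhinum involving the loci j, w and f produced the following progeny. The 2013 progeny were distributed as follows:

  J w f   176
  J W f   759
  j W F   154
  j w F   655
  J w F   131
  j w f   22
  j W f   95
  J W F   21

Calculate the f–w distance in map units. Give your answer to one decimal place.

18.5 map units

The two most frequent reciprocal classes, j w F and J W f, are the parental types, so the F1 was j w F / J W f.
The two rarest classes, j w f and J W F, are the double crossovers. Comparing them with the parentals, only the f allele has switched, so f is the middle locus and the order is w – f – j.
Crossovers in the w–f interval produce the single-crossover classes j W F and J w f (154 + 176 = 330) plus the double crossovers (43).
RF(w–f) = (330 + 43) / 2013 = 373/2013 = 0.1853 → 18.5 map units.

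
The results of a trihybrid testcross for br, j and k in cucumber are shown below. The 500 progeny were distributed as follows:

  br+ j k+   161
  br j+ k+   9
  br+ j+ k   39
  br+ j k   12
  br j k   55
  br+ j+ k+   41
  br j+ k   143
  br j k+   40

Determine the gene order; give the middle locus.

The two most frequent reciprocal classes, br j+ k and br+ j k+, are the parental types, so the F1 was br j+ k / br+ j k+.
The two rarest classes, br j+ k+ and br+ j k, are the double crossovers. Comparing them with the parentals, only the k allele has switched, so k is the middle locus and the order is j – k – br.

k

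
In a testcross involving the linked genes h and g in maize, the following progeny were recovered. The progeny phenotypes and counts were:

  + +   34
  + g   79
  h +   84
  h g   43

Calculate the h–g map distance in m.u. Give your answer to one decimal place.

The two most frequent classes, + g (79) and h + (84), are the parental types, so the F1 was + g / h +.
The recombinant classes are + + and h g: 34 + 43 = 77.
Recombination frequency = 77/240 = 0.3208 ≈ 32.1%, i.e. 32.1 m.u.

32.1 m.u.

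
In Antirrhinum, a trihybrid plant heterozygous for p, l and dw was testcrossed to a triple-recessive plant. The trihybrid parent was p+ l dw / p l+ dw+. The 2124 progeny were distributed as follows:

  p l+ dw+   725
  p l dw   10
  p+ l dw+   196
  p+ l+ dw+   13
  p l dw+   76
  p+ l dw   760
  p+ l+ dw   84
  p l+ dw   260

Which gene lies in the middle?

The two rarest classes, p l dw and p+ l+ dw+, are the double crossovers. Comparing them with the parentals, only the p allele has switched, so p is the middle locus and the order is dw – p – l.

p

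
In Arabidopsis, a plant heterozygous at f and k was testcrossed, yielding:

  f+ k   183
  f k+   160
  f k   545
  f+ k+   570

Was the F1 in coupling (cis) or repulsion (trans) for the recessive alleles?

The two most frequent classes are f+ k+ (570) and f k (545); these are the parental (non-recombinant) types.
So the F1 carried f+ k+ on one chromosome and f k on the other — the recessive alleles are on the same chromosome (cis / coupling).

cis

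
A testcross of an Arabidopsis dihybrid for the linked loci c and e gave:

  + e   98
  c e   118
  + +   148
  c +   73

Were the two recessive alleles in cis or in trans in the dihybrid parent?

cis

The two most frequent classes are + + (148) and c e (118); these are the parental (non-recombinant) types.
So the F1 carried + + on one chromosome and c e on the other — the recessive alleles are on the same chromosome (cis / coupling).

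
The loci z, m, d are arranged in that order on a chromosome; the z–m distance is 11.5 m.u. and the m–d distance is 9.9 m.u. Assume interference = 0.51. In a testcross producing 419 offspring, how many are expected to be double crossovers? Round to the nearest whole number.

2

Map distances give recombination frequencies of 0.115 and 0.099 for the two intervals.
With interference 0.51 (so coincidence = 0.49), expected double-crossover frequency = 0.115 × 0.099 × 0.49 = 0.00558.
Expected number = 0.00558 × 419 = 2.34 ≈ 2.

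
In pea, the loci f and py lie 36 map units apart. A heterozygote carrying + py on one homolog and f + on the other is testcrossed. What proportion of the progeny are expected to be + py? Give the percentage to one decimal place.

A map distance of 36 map units corresponds to a recombination frequency of 0.360.
The F1 is + py / f +, so + py is a parental gamete class with expected frequency (1 − r)/2 = 0.640/2 = 0.3200.
That is 0.3200 = 32.0% of the progeny.

32.0%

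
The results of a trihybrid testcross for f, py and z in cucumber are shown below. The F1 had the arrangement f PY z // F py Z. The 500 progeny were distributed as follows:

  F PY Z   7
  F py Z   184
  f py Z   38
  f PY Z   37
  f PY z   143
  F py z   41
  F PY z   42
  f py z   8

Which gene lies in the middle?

The two rarest classes, f py z and F PY Z, are the double crossovers. Comparing them with the parentals, only the py allele has switched, so py is the middle locus and the order is z – py – f.

py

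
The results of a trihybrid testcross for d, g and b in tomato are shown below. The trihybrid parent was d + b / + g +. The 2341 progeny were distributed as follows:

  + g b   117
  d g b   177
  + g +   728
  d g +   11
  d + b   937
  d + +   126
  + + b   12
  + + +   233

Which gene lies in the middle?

The two rarest classes, + + b and d g +, are the double crossovers. Comparing them with the parentals, only the d allele has switched, so d is the middle locus and the order is b – d – g.

d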